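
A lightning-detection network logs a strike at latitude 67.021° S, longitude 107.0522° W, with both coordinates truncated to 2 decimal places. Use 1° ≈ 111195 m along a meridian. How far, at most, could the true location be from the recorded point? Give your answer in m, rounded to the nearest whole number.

1194 m

Truncating at 2 decimal places can drop up to a full unit in the last place, so each coordinate may be off by as much as 0.01°.
North–south component: 0.01° × 111195 = 1111.95 m.
East–west component at 67.021°: 0.01° × 111195 × cos 67.021° ≈ 0.01 × 43409.8 ≈ 434.098 m.
Combining orthogonally: (1111.95² + 434.098²)^½ ≈ 1193.68 m.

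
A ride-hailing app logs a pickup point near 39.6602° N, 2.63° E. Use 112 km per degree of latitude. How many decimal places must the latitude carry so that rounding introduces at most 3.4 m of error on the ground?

One degree of latitude covers 112000 m.
Rounding to N decimal places gives at most 0.5 × 10⁻ᴺ degrees of error, i.e. 0.5 × 10⁻ᴺ × 112000 m.
Need 0.5 × 112000 × 10⁻ᴺ ≤ 3.4 → 10⁻ᴺ ≤ 6.071e-05, so N ≥ 4.22.
N = 4 would give 5.6 m (too coarse); N = 5 gives 0.56 m ≤ 3.4 m.

5 decimal places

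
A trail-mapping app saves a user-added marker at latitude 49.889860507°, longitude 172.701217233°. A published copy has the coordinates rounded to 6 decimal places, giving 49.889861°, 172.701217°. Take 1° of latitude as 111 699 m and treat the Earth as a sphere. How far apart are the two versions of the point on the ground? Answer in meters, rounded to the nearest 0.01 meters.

The latitude changed by -0.000000493° and the longitude by +0.000000233°.
N–S: -0.000000493° × 111699 m/° = -0.0550676 m.
East–west at this latitude: 0.000000233° × 111699 × cos 49.8899° ≈ 0.000000233 × 71963.1 = 0.0167674 m.
Combined displacement = (0.0550676² + 0.0167674²)^½ ≈ 0.0575638 m.

0.06 meters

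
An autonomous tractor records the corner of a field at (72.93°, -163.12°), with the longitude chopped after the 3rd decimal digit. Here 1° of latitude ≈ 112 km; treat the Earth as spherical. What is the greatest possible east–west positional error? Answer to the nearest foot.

Truncating at 3 decimal places can drop up to a full unit in the last place, so the longitude may be off by as much as 0.001°.
One degree of longitude at 72.93° is 112000 × cos 72.93° ≈ 112000 × 0.2935 = 32876.5 m.
East–west error: 0.001° × 32876.5 m/° ≈ 32.8765 m.
In feet: 32.8765 m ÷ 0.3048 ≈ 107.86 ft.

108 feet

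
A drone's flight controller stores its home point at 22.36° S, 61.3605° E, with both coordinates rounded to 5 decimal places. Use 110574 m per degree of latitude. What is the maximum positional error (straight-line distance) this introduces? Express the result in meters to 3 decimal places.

Rounding to 5 decimal places leaves each coordinate within ±5e-06° of the true value.
North–south component: 5e-06° × 110574 = 0.55287 m.
E–W at 22.36°: 5e-06° × 110574 × cos 22.36° = 5e-06 × 110574 × 0.9248 ≈ 0.511301 m.
Worst case both components are at the extreme and orthogonal: √(0.55287² + 0.511301²) ≈ 0.753056 m.

0.753 meters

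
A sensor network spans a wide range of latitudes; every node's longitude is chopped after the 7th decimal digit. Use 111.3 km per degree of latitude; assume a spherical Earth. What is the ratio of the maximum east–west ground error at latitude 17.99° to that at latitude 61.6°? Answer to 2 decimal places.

2.00

Truncating at 7 decimal places can drop up to a full unit in the last place, so the longitude may be off by as much as 1e-07°.
Error at 17.99° = 1e-07° × 111300 × cos 17.99° ≈ 0.01113 × 0.9511 = 0.010586 m.
Error at 61.6° = 1e-07° × 111300 × cos 61.6° ≈ 0.01113 × 0.4756 = 0.0052937 m.
Ratio: 0.010586 / 0.0052937 = cos 17.99° / cos 61.6° ≈ 1.9997.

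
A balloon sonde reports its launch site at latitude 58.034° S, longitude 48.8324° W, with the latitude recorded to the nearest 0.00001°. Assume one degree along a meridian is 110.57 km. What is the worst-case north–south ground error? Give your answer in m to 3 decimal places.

0.553 m

Rounding to 5 decimal places leaves the latitude within ±5e-06° of the true value.
Along the meridian that is 5e-06° × 110570 m/° = 0.55285 m.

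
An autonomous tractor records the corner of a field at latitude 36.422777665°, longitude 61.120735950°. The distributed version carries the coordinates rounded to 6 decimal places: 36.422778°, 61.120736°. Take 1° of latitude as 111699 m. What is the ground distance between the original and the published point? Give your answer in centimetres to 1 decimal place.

3.8 centimetres

The latitude changed by -0.000000335° and the longitude by -0.000000050°.
North–south shift: -0.000000335 × 111699 = -0.0374192 m.
E–W at 36.4228°: -0.000000050° × 111699 × cos 36.4228° = -0.000000050 × 111699 × 0.8047 ≈ -0.00449397 m.
Hypotenuse of the two orthogonal shifts: √(0.0374192² + 0.00449397²) = 0.0376881 m.
That is 0.0376881 m = 3.7688 cm.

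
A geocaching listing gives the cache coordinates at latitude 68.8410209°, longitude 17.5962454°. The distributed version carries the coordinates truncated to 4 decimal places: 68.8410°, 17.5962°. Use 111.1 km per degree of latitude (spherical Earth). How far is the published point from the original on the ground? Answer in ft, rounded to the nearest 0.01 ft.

9.68 ft

The latitude changed by +0.0000209° and the longitude by +0.0000454°.
N–S: 0.0000209° × 111100 m/° = 2.32199 m.
E–W at 68.841°: 0.0000454° × 111100 × cos 68.841° = 0.0000454 × 111100 × 0.3610 ≈ 1.82065 m.
Distance: √(2.32199² + 1.82065²) ≈ 2.95066 m.
In feet: 2.95066 m ÷ 0.3048 ≈ 9.6806 ft.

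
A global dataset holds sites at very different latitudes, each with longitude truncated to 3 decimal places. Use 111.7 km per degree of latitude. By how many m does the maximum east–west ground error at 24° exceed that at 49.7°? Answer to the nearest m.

Truncating at 3 decimal places can drop up to a full unit in the last place, so the longitude may be off by as much as 0.001°.
Error at 24° = 0.001° × 111700 × cos 24° ≈ 111.7 × 0.9135 = 102.04 m.
Error at 49.7° = 0.001° × 111700 × cos 49.7° ≈ 111.7 × 0.6468 = 72.246 m.
So the lower-latitude error exceeds the higher by 102.04 − 72.246 = 29.797 m.

30 m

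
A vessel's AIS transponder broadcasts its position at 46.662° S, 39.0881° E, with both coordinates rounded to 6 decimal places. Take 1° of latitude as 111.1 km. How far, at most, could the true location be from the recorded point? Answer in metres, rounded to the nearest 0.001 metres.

0.067 metres

Rounding to 6 decimal places leaves each coordinate within ±5e-07° of the true value.
N–S: 5e-07° × 111100 m/° = 0.05555 m.
East–west component at 46.662°: 5e-07° × 111100 × cos 46.662° ≈ 5e-07 × 76248 ≈ 0.038124 m.
Worst case both components are at the extreme and orthogonal: √(0.05555² + 0.038124²) ≈ 0.0673739 m.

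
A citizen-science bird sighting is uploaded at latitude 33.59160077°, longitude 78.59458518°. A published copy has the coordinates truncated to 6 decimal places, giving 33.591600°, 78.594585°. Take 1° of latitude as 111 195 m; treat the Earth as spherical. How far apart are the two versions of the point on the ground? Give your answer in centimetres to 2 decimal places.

Δlat = 33.59160077 − 33.591600 = +0.00000077°; Δlon = 78.59458518 − 78.594585 = +0.00000018°.
N–S: 0.00000077° × 111195 m/° = 0.0856201 m.
East–west at this latitude: 0.00000018° × 111195 × cos 33.5916° ≈ 0.00000018 × 92625.7 = 0.0166726 m.
Hypotenuse of the two orthogonal shifts: √(0.0856201² + 0.0166726²) = 0.0872284 m.
That is 0.0872284 m = 8.7228 cm.

8.72 centimetres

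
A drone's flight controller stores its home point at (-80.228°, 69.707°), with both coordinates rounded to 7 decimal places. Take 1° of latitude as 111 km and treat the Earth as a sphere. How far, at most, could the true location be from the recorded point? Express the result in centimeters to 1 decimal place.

0.6 centimeters

Rounding to 7 decimal places leaves each coordinate within ±5e-08° of the true value.
Latitude error → 5e-08 × 111000 = 0.00555 m along the meridian.
Longitude error → 5e-08 × 111000 × cos 80.228° = 5e-08 × 111000 × 0.1697 ≈ 0.00094199 m.
Combining orthogonally: (0.00555² + 0.00094199²)^½ ≈ 0.00562937 m.
That is 0.00562937 m = 0.56294 cm.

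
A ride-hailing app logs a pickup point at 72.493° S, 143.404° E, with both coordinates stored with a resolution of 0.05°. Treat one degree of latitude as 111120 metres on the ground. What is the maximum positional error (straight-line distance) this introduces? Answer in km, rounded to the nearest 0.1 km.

2.9 km

With a 0.05° grid the true value lies within half a step, ±0.05°/2 = ±0.025°, of the stored one.
Latitude error → 0.025 × 111120 = 2778 m along the meridian.
Longitude error → 0.025 × 111120 × cos 72.493° = 0.025 × 111120 × 0.3008 ≈ 835.684 m.
Combining orthogonally: (2778² + 835.684²)^½ ≈ 2900.97 m.
That is 2900.97 m = 2.901 km.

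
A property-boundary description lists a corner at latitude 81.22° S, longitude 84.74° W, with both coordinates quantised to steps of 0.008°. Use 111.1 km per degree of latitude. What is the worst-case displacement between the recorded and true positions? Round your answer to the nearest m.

With a 0.008° grid the true value lies within half a step, ±0.008°/2 = ±0.004°, of the stored one.
N–S: 0.004° × 111100 m/° = 444.4 m.
Longitude error → 0.004 × 111100 × cos 81.22° = 0.004 × 111100 × 0.1526 ≈ 67.8336 m.
Combining orthogonally: (444.4² + 67.8336²)^½ ≈ 449.547 m.

450 m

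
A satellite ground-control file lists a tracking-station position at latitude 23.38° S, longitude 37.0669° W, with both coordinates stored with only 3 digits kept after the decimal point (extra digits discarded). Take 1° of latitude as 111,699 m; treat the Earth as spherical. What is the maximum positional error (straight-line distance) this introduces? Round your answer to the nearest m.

Truncating at 3 decimal places can drop up to a full unit in the last place, so each coordinate may be off by as much as 0.001°.
N–S: 0.001° × 111699 m/° = 111.699 m.
E–W at 23.38°: 0.001° × 111699 × cos 23.38° = 0.001 × 111699 × 0.9179 ≈ 102.528 m.
Combining orthogonally: (111.699² + 102.528²)^½ ≈ 151.62 m.

152 m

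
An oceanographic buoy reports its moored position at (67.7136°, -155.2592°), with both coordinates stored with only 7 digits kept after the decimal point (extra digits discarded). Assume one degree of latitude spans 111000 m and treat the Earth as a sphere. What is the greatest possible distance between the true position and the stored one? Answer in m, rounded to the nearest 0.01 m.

0.01 m

Truncating at 7 decimal places can drop up to a full unit in the last place, so each coordinate may be off by as much as 1e-07°.
N–S: 1e-07° × 111000 m/° = 0.0111 m.
East–west component at 67.7136°: 1e-07° × 111000 × cos 67.7136° ≈ 1e-07 × 42095.3 ≈ 0.00420953 m.
The two errors are perpendicular, so the maximum displacement is √(0.0111² + 0.00420953²) ≈ 0.0118714 m.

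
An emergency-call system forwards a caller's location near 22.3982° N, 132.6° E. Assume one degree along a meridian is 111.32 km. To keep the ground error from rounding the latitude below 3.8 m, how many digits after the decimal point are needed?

5

One degree of latitude covers 111320 m.
N decimal places → at most half a unit in the last place, 0.5 × 10⁻ᴺ° = 111320/2 × 10⁻ᴺ m.
Setting 55660 × 10⁻ᴺ ≤ 3.8 gives 10ᴺ ≥ 1.465e+04, i.e. N ≥ 4.17.
At 4 places the error can reach 5.57 m, but 5 places keeps it to 0.557 m.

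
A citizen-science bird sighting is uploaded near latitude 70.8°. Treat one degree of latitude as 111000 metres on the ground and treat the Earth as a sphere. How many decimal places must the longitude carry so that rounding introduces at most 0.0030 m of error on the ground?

7 decimal places

At 70.8° one degree of longitude covers 111000 × cos 70.8° ≈ 111000 × 0.3289 ≈ 36504.2 m.
With N decimal places the half-ulp bound is 0.5·10⁻ᴺ°, or 0.5·10⁻ᴺ × 36504.2 m on the ground.
Setting 18252.1 × 10⁻ᴺ ≤ 0.0030 gives 10ᴺ ≥ 6.084e+06, i.e. N ≥ 6.78.
N = 6 would give 0.0183 m (too coarse); N = 7 gives 0.00183 m ≤ 0.0030 m.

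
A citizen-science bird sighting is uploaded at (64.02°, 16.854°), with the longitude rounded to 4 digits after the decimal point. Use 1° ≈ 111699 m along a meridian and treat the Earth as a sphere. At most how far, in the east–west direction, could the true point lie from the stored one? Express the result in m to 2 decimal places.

Rounding to 4 decimal places leaves the longitude within ±5e-05° of the true value.
At latitude 64.02° a degree of longitude spans 111699 m × cos 64.02° = 111699 × 0.4381 ≈ 48930.6 m.
Maximum E–W displacement: 5e-05 × 48930.6 = 2.44653 m.

2.45 m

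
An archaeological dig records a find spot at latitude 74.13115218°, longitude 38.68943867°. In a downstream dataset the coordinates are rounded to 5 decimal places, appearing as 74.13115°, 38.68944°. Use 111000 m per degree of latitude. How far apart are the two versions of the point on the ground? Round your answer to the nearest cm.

Δlat = 74.13115218 − 74.13115 = +0.00000218°; Δlon = 38.68943867 − 38.68944 = -0.00000133°.
N–S: 0.00000218° × 111000 m/° = 0.24198 m.
E–W at 74.1312°: -0.00000133° × 111000 × cos 74.1312° = -0.00000133 × 111000 × 0.2734 ≈ -0.0403674 m.
Distance: √(0.24198² + 0.0403674²) ≈ 0.245324 m.
That is 0.245324 m = 24.532 cm.

25 cm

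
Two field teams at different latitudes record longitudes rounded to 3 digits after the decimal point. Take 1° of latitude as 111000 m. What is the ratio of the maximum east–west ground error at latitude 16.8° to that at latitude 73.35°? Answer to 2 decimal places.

3.34

Rounding to 3 decimal places leaves the longitude within ±0.0005° of the true value.
Error at 16.8° = 0.0005° × 111000 × cos 16.8° ≈ 55.5 × 0.9573 = 53.131 m.
Error at 73.35° = 0.0005° × 111000 × cos 73.35° ≈ 55.5 × 0.2865 = 15.902 m.
Ratio: 53.131 / 15.902 = cos 16.8° / cos 73.35° ≈ 3.3411.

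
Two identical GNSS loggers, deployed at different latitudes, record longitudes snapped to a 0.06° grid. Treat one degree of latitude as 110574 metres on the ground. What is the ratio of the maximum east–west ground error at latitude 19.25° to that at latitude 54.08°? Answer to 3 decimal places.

1.609

With a 0.06° grid the true value lies within half a step, ±0.06°/2 = ±0.03°, of the stored one.
Error at 19.25° = 0.03° × 110574 × cos 19.25° ≈ 3317.2 × 0.9441 = 3131.8 m.
Error at 54.08° = 0.03° × 110574 × cos 54.08° ≈ 3317.2 × 0.5867 = 1946.1 m.
The ratio reduces to cos 19.25° / cos 54.08° = 0.9441/0.5867 ≈ 1.6093.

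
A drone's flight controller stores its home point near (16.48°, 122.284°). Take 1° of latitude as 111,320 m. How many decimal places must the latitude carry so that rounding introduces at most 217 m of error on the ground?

3 decimal places

One degree of latitude covers 111320 m.
Rounding to N decimal places gives at most 0.5 × 10⁻ᴺ degrees of error, i.e. 0.5 × 10⁻ᴺ × 111320 m.
Need 0.5 × 111320 × 10⁻ᴺ ≤ 217 → 10⁻ᴺ ≤ 3.899e-03, so N ≥ 2.41.
At 2 places the error can reach 557 m, but 3 places keeps it to 55.7 m.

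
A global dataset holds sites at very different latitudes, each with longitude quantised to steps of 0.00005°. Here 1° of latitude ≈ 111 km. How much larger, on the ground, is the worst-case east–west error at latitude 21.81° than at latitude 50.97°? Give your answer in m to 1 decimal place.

With a 0.00005° grid the true value lies within half a step, ±0.00005°/2 = ±2.5e-05°, of the stored one.
At 21.81°: 2.5e-05° × 111000 × cos 21.81° = 2.5e-05 × 111000 × 0.9284 ≈ 2.5764 m.
Error at 50.97° = 2.5e-05° × 111000 × cos 50.97° ≈ 2.775 × 0.6297 = 1.7475 m.
So the lower-latitude error exceeds the higher by 2.5764 − 1.7475 = 0.82888 m.

0.8 m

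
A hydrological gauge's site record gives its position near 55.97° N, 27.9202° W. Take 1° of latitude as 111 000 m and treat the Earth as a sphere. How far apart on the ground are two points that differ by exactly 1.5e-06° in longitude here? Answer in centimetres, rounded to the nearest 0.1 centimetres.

1.5e-06° of longitude at 55.97° is 1.5e-06 × 111000 × cos 55.97° ≈ 1.5e-06 × 62118.6 = 0.0931779 m.
That is 0.0931779 m = 9.3178 cm.

9.3 centimetres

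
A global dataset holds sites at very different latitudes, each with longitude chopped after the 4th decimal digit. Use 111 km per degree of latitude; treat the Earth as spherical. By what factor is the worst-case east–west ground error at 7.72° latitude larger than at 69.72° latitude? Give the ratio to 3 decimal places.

2.859

Truncating at 4 decimal places can drop up to a full unit in the last place, so the longitude may be off by as much as 0.0001°.
Error at 7.72° = 0.0001° × 111000 × cos 7.72° ≈ 11.1 × 0.9909 = 10.999 m.
Error at 69.72° = 0.0001° × 111000 × cos 69.72° ≈ 11.1 × 0.3466 = 3.8474 m.
The ratio reduces to cos 7.72° / cos 69.72° = 0.9909/0.3466 ≈ 2.8590.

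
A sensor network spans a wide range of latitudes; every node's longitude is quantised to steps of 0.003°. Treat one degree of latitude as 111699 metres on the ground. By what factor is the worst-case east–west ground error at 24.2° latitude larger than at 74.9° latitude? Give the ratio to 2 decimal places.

With a 0.003° grid the true value lies within half a step, ±0.003°/2 = ±0.0015°, of the stored one.
Error at 24.2° = 0.0015° × 111699 × cos 24.2° ≈ 167.55 × 0.9121 = 152.82 m.
Error at 74.9° = 0.0015° × 111699 × cos 74.9° ≈ 167.55 × 0.2605 = 43.647 m.
The ratio reduces to cos 24.2° / cos 74.9° = 0.9121/0.2605 ≈ 3.5014.

3.50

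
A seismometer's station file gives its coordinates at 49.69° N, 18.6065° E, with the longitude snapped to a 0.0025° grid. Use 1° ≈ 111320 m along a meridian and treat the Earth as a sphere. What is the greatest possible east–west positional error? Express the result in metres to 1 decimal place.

90.0 metres

With a 0.0025° grid the true value lies within half a step, ±0.0025°/2 = ±0.00125°, of the stored one.
One degree of longitude at 49.69° is 111320 × cos 49.69° ≈ 111320 × 0.6469 = 72015.5 m.
East–west error: 0.00125° × 72015.5 m/° ≈ 90.0193 m.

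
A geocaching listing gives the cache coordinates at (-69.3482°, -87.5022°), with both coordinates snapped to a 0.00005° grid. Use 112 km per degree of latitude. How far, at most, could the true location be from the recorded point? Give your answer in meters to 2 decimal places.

2.97 meters

With a 0.00005° grid the true value lies within half a step, ±0.00005°/2 = ±2.5e-05°, of the stored one.
Latitude error → 2.5e-05 × 112000 = 2.8 m along the meridian.
E–W at 69.3482°: 2.5e-05° × 112000 × cos 69.3482° = 2.5e-05 × 112000 × 0.3527 ≈ 0.987526 m.
The two errors are perpendicular, so the maximum displacement is √(2.8² + 0.987526²) ≈ 2.96904 m.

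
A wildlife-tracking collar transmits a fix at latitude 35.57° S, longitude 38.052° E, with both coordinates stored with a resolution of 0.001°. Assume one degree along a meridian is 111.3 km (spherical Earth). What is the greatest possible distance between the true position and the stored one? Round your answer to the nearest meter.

With a 0.001° grid the true value lies within half a step, ±0.001°/2 = ±0.0005°, of the stored one.
North–south component: 0.0005° × 111300 = 55.65 m.
East–west component at 35.57°: 0.0005° × 111300 × cos 35.57° ≈ 0.0005 × 90532 ≈ 45.266 m.
The two errors are perpendicular, so the maximum displacement is √(55.65² + 45.266²) ≈ 71.7352 m.

72 meters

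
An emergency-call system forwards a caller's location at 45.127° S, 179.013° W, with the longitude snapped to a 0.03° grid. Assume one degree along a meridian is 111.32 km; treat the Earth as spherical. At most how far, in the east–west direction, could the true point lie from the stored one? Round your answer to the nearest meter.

1178 meters

With a 0.03° grid the true value lies within half a step, ±0.03°/2 = ±0.015°, of the stored one.
One degree of longitude at 45.127° is 111320 × cos 45.127° ≈ 111320 × 0.7055 = 78540.5 m.
East–west error: 0.015° × 78540.5 m/° ≈ 1178.11 m.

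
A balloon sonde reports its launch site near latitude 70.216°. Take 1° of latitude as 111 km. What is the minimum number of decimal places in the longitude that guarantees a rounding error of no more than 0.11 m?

6

At 70.216° one degree of longitude covers 111000 × cos 70.216° ≈ 111000 × 0.3385 ≈ 37570.7 m.
Rounding to N decimal places gives at most 0.5 × 10⁻ᴺ degrees of error, i.e. 0.5 × 10⁻ᴺ × 37570.7 m.
Setting 18785.4 × 10⁻ᴺ ≤ 0.11 gives 10ᴺ ≥ 1.708e+05, i.e. N ≥ 5.23.
N = 5 would give 0.188 m (too coarse); N = 6 gives 0.0188 m ≤ 0.11 m.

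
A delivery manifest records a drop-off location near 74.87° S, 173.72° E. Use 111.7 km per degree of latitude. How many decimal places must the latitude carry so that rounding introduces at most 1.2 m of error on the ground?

One degree of latitude covers 111700 m.
N decimal places → at most half a unit in the last place, 0.5 × 10⁻ᴺ° = 111700/2 × 10⁻ᴺ m.
Setting 55850 × 10⁻ᴺ ≤ 1.2 gives 10ᴺ ≥ 4.654e+04, i.e. N ≥ 4.67.
N = 4 would give 5.58 m (too coarse); N = 5 gives 0.558 m ≤ 1.2 m.

5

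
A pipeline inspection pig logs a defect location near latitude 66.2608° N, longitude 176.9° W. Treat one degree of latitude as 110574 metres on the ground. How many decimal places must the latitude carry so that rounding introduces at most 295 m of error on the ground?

3

One degree of latitude covers 110574 m.
With N decimal places the half-ulp bound is 0.5·10⁻ᴺ°, or 0.5·10⁻ᴺ × 110574 m on the ground.
Need 0.5 × 110574 × 10⁻ᴺ ≤ 295 → 10⁻ᴺ ≤ 5.336e-03, so N ≥ 2.27.
At 2 places the error can reach 553 m, but 3 places keeps it to 55.3 m.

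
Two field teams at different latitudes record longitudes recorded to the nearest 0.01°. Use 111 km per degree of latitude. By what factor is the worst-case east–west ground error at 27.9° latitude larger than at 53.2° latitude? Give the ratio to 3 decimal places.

Rounding to 2 decimal places leaves the longitude within ±0.005° of the true value.
Error at 27.9° = 0.005° × 111000 × cos 27.9° ≈ 555 × 0.8838 = 490.49 m.
Error at 53.2° = 0.005° × 111000 × cos 53.2° ≈ 555 × 0.5990 = 332.46 m.
The ratio reduces to cos 27.9° / cos 53.2° = 0.8838/0.5990 ≈ 1.4753.

1.475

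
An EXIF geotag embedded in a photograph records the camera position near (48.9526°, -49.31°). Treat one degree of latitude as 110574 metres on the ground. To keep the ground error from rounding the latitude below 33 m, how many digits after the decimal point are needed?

4

One degree of latitude covers 110574 m.
N decimal places → at most half a unit in the last place, 0.5 × 10⁻ᴺ° = 110574/2 × 10⁻ᴺ m.
Setting 55287 × 10⁻ᴺ ≤ 33 gives 10ᴺ ≥ 1675, i.e. N ≥ 3.22.
So 4 decimal places suffice (5.53 m); 3 would allow up to 55.3 m.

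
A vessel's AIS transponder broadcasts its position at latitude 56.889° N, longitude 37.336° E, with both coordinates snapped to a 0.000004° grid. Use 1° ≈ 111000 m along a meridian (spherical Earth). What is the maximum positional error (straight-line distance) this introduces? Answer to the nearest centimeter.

With a 0.000004° grid the true value lies within half a step, ±0.000004°/2 = ±2e-06°, of the stored one.
Latitude error → 2e-06 × 111000 = 0.222 m along the meridian.
E–W at 56.889°: 2e-06° × 111000 × cos 56.889° = 2e-06 × 111000 × 0.5463 ≈ 0.12127 m.
Worst case both components are at the extreme and orthogonal: √(0.222² + 0.12127²) ≈ 0.252963 m.
That is 0.252963 m = 25.296 cm.

25 centimeters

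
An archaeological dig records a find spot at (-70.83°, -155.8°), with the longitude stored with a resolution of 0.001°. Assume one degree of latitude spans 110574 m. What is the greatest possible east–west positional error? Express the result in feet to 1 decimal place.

59.6 feet

With a 0.001° grid the true value lies within half a step, ±0.001°/2 = ±0.0005°, of the stored one.
At latitude 70.83° a degree of longitude spans 110574 m × cos 70.83° = 110574 × 0.3284 ≈ 36309.4 m.
So at most 0.0005° × 36309.4 ≈ 18.1547 m east–west.
Converting: 18.1547 m × 3.2808 ft/m ≈ 59.563 ft.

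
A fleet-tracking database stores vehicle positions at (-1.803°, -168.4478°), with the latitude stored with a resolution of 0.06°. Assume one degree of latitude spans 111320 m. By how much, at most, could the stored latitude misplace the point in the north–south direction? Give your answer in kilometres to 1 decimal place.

With a 0.06° grid the true value lies within half a step, ±0.06°/2 = ±0.03°, of the stored one.
North–south distance: 0.03° × 111320 m/° = 3339.6 m.
That is 3339.6 m = 3.3396 km.

3.3 kilometres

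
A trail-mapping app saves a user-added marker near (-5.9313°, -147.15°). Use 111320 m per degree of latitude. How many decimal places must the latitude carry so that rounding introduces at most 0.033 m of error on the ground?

7 decimal places

One degree of latitude covers 111320 m.
Rounding to N decimal places gives at most 0.5 × 10⁻ᴺ degrees of error, i.e. 0.5 × 10⁻ᴺ × 111320 m.
Need 0.5 × 111320 × 10⁻ᴺ ≤ 0.033 → 10⁻ᴺ ≤ 5.929e-07, so N ≥ 6.23.
So 7 decimal places suffice (0.00557 m); 6 would allow up to 0.0557 m.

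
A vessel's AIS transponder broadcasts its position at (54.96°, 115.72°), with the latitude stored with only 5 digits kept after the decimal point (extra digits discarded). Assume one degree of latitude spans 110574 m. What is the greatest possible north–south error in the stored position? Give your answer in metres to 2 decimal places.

1.11 metres

Truncating at 5 decimal places can drop up to a full unit in the last place, so the latitude may be off by as much as 1e-05°.
So the N–S error is at most 1e-05 × 110574 = 1.10574 m.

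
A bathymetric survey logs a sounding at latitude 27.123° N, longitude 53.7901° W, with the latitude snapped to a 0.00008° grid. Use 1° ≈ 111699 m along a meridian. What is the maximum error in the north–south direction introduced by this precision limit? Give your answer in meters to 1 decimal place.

4.5 meters

With a 0.00008° grid the true value lies within half a step, ±0.00008°/2 = ±4e-05°, of the stored one.
North–south distance: 4e-05° × 111699 m/° = 4.46796 m.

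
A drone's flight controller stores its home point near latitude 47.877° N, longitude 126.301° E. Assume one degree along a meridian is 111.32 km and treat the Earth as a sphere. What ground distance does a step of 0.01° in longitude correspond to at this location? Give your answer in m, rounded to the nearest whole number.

747 m

One degree of longitude here spans 111320 × cos 47.877° = 111320 × 0.6707 ≈ 74665 m; 0.01° of that is 746.65 m.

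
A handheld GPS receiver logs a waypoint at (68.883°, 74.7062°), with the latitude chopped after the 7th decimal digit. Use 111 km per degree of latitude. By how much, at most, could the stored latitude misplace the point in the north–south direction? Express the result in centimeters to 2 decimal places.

1.11 centimeters

Truncating at 7 decimal places can drop up to a full unit in the last place, so the latitude may be off by as much as 1e-07°.
So the N–S error is at most 1e-07 × 111000 = 0.0111 m.
That is 0.0111 m = 1.11 cm.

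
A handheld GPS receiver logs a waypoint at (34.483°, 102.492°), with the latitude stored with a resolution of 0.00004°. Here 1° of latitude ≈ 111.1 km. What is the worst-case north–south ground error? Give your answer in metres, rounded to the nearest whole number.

2 metres

With a 0.00004° grid the true value lies within half a step, ±0.00004°/2 = ±2e-05°, of the stored one.
North–south distance: 2e-05° × 111100 m/° = 2.222 m.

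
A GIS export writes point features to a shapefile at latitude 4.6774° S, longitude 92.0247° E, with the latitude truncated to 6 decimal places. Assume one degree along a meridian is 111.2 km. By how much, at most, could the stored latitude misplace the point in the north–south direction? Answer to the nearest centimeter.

11 centimeters

Truncating at 6 decimal places can drop up to a full unit in the last place, so the latitude may be off by as much as 1e-06°.
Along the meridian that is 1e-06° × 111200 m/° = 0.1112 m.
That is 0.1112 m = 11.12 cm.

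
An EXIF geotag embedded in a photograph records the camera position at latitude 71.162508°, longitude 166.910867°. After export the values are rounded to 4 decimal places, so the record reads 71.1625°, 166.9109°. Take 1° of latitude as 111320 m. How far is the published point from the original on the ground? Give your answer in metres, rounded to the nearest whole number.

1 metres

Δlat = 71.162508 − 71.1625 = +0.000008°; Δlon = 166.910867 − 166.9109 = -0.000033°.
N–S: 0.000008° × 111320 m/° = 0.89056 m.
E–W at 71.1625°: -0.000033° × 111320 × cos 71.1625° = -0.000033 × 111320 × 0.3229 ≈ -1.18614 m.
Distance: √(0.89056² + 1.18614²) ≈ 1.48325 m.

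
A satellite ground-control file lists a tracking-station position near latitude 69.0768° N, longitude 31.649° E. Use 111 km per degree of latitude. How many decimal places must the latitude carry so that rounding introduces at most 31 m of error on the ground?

One degree of latitude covers 111000 m.
With N decimal places the half-ulp bound is 0.5·10⁻ᴺ°, or 0.5·10⁻ᴺ × 111000 m on the ground.
Setting 55500 × 10⁻ᴺ ≤ 31 gives 10ᴺ ≥ 1790, i.e. N ≥ 3.25.
At 3 places the error can reach 55.5 m, but 4 places keeps it to 5.55 m.

4 decimal places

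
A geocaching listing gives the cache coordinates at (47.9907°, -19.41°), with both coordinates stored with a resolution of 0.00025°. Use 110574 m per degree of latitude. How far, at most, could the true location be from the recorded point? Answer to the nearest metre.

With a 0.00025° grid the true value lies within half a step, ±0.00025°/2 = ±0.000125°, of the stored one.
N–S: 0.000125° × 110574 m/° = 13.8217 m.
E–W at 47.9907°: 0.000125° × 110574 × cos 47.9907° = 0.000125 × 110574 × 0.6693 ≈ 9.25022 m.
Combining orthogonally: (13.8217² + 9.25022²)^½ ≈ 16.6315 m.

17 metres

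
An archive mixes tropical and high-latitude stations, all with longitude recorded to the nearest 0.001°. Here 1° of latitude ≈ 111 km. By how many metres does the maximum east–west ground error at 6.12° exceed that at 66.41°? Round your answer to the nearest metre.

Rounding to 3 decimal places leaves the longitude within ±0.0005° of the true value.
Error at 6.12° = 0.0005° × 111000 × cos 6.12° ≈ 55.5 × 0.9943 = 55.184 m.
At 66.41°: 0.0005° × 111000 × cos 66.41° = 0.0005 × 111000 × 0.4002 ≈ 22.21 m.
So the lower-latitude error exceeds the higher by 55.184 − 22.21 = 32.973 m.

33 metres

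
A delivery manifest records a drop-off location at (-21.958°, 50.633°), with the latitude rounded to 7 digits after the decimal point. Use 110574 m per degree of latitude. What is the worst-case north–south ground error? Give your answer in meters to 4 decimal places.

Rounding to 7 decimal places leaves the latitude within ±5e-08° of the true value.
Along the meridian that is 5e-08° × 110574 m/° = 0.0055287 m.

0.0055 meters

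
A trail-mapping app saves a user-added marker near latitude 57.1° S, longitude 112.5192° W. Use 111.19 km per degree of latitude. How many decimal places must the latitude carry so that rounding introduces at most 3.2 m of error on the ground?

5

One degree of latitude covers 111190 m.
With N decimal places the half-ulp bound is 0.5·10⁻ᴺ°, or 0.5·10⁻ᴺ × 111190 m on the ground.
Need 0.5 × 111190 × 10⁻ᴺ ≤ 3.2 → 10⁻ᴺ ≤ 5.756e-05, so N ≥ 4.24.
N = 4 would give 5.56 m (too coarse); N = 5 gives 0.556 m ≤ 3.2 m.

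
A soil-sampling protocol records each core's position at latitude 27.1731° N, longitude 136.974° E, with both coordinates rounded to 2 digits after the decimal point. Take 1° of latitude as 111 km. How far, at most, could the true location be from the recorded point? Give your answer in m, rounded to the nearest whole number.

743 m

Rounding to 2 decimal places leaves each coordinate within ±0.005° of the true value.
Latitude error → 0.005 × 111000 = 555 m along the meridian.
Longitude error → 0.005 × 111000 × cos 27.1731° = 0.005 × 111000 × 0.8896 ≈ 493.745 m.
Combining orthogonally: (555² + 493.745²)^½ ≈ 742.839 m.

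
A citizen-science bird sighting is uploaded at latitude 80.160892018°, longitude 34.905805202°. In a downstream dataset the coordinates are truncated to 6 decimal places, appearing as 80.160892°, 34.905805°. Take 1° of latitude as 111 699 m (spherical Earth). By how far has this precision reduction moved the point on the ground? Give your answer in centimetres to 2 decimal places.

The latitude changed by +0.000000018° and the longitude by +0.000000202°.
N–S: 0.000000018° × 111699 m/° = 0.00201058 m.
East–west at this latitude: 0.000000202° × 111699 × cos 80.1609° ≈ 0.000000202 × 19087.4 = 0.00385565 m.
Distance: √(0.00201058² + 0.00385565²) ≈ 0.00434838 m.
That is 0.00434838 m = 0.43484 cm.

0.43 centimetres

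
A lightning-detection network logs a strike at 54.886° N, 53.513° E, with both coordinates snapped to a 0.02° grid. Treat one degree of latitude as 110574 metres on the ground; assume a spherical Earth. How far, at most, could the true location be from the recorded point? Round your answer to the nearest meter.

With a 0.02° grid the true value lies within half a step, ±0.02°/2 = ±0.01°, of the stored one.
North–south component: 0.01° × 110574 = 1105.74 m.
East–west component at 54.886°: 0.01° × 110574 × cos 54.886° ≈ 0.01 × 63602.7 ≈ 636.027 m.
Combining orthogonally: (1105.74² + 636.027²)^½ ≈ 1275.61 m.

1276 meters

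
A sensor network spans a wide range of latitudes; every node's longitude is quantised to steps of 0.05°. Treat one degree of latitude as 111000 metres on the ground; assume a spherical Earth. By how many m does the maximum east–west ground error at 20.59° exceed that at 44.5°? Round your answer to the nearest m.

618 m

With a 0.05° grid the true value lies within half a step, ±0.05°/2 = ±0.025°, of the stored one.
At 20.59°: 0.025° × 111000 × cos 20.59° = 0.025 × 111000 × 0.9361 ≈ 2597.7 m.
Error at 44.5° = 0.025° × 111000 × cos 44.5° ≈ 2775 × 0.7133 = 1979.3 m.
So the lower-latitude error exceeds the higher by 2597.7 − 1979.3 = 618.47 m.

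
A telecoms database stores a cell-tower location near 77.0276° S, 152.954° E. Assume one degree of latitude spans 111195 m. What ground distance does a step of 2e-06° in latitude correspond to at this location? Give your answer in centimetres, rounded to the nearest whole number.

2e-06° × 111195 m/° = 0.22239 m.
That is 0.22239 m = 22.239 cm.

22 centimetres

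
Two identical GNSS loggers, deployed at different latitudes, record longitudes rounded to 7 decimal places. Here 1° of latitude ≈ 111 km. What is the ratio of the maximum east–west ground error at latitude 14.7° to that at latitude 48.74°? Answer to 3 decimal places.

Rounding to 7 decimal places leaves the longitude within ±5e-08° of the true value.
Error at 14.7° = 5e-08° × 111000 × cos 14.7° ≈ 0.00555 × 0.9673 = 0.0053683 m.
At 48.74°: 5e-08° × 111000 × cos 48.74° = 5e-08 × 111000 × 0.6595 ≈ 0.0036601 m.
Ratio: 0.0053683 / 0.0036601 = cos 14.7° / cos 48.74° ≈ 1.4667.

1.467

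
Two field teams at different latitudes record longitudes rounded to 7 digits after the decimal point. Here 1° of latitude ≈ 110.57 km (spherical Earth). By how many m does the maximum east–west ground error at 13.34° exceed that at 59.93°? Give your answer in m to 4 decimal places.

0.0026 m

Rounding to 7 decimal places leaves the longitude within ±5e-08° of the true value.
At 13.34°: 5e-08° × 110570 × cos 13.34° = 5e-08 × 110570 × 0.9730 ≈ 0.0053793 m.
Error at 59.93° = 5e-08° × 110570 × cos 59.93° ≈ 0.0055285 × 0.5011 = 0.0027701 m.
Difference: 0.0053793 − 0.0027701 = 0.0026092 m.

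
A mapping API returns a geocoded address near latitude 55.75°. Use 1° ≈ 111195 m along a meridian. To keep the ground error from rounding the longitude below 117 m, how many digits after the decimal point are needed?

At 55.75° one degree of longitude covers 111195 × cos 55.75° ≈ 111195 × 0.5628 ≈ 62581.1 m.
N decimal places → at most half a unit in the last place, 0.5 × 10⁻ᴺ° = 62581.1/2 × 10⁻ᴺ m.
Setting 31290.5 × 10⁻ᴺ ≤ 117 gives 10ᴺ ≥ 267.4, i.e. N ≥ 2.43.
So 3 decimal places suffice (31.3 m); 2 would allow up to 313 m.

3 decimal places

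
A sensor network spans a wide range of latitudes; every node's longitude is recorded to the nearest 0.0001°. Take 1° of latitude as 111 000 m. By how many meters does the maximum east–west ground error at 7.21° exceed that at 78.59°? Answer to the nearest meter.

4 meters

Rounding to 4 decimal places leaves the longitude within ±5e-05° of the true value.
At 7.21°: 5e-05° × 111000 × cos 7.21° = 5e-05 × 111000 × 0.9921 ≈ 5.5061 m.
Error at 78.59° = 5e-05° × 111000 × cos 78.59° ≈ 5.55 × 0.1978 = 1.0979 m.
So the lower-latitude error exceeds the higher by 5.5061 − 1.0979 = 4.4082 m.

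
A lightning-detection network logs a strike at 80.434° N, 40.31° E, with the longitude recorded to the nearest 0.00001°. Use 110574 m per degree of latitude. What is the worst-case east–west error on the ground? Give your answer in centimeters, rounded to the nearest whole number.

Rounding to 5 decimal places leaves the longitude within ±5e-06° of the true value.
At latitude 80.434° a degree of longitude spans 110574 m × cos 80.434° = 110574 × 0.1662 ≈ 18375.6 m.
Maximum E–W displacement: 5e-06 × 18375.6 = 0.0918779 m.
That is 0.0918779 m = 9.1878 cm.

9 centimeters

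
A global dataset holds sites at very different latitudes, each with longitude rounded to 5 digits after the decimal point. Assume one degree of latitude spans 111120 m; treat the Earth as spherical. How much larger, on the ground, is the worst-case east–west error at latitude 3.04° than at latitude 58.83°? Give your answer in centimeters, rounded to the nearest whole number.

27 centimeters

Rounding to 5 decimal places leaves the longitude within ±5e-06° of the true value.
Error at 3.04° = 5e-06° × 111120 × cos 3.04° ≈ 0.5556 × 0.9986 = 0.55482 m.
Error at 58.83° = 5e-06° × 111120 × cos 58.83° ≈ 0.5556 × 0.5176 = 0.28757 m.
Difference: 0.55482 − 0.28757 = 0.26725 m.
That is 0.267251 m = 26.725 cm.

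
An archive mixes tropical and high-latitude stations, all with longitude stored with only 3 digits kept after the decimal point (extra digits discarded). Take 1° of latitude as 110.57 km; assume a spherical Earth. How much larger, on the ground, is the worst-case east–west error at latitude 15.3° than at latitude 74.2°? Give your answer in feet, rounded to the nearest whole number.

Truncating at 3 decimal places can drop up to a full unit in the last place, so the longitude may be off by as much as 0.001°.
At 15.3°: 0.001° × 110570 × cos 15.3° = 0.001 × 110570 × 0.9646 ≈ 106.65 m.
At 74.2°: 0.001° × 110570 × cos 74.2° = 0.001 × 110570 × 0.2723 ≈ 30.106 m.
Difference: 106.65 − 30.106 = 76.545 m.
In feet: 76.5451 m ÷ 0.3048 ≈ 251.13 ft.

251 feet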